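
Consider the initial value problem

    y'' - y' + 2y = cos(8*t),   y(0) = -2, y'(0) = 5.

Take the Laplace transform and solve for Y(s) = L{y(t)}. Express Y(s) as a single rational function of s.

Y(s) = (-2*s^3 + 7*s^2 - 127*s + 448)/(s^4 - s^3 + 66*s^2 - 64*s + 128)

Transform both sides with L{·}.
With L{y''} = s^2 Y - s·y(0) - y'(0) and L{y'} = sY - y(0), with y(0) = -2, y'(0) = 5: the LHS transforms to (s^2 - s + 2)Y - (-2*s + 7).
The right side is L{cos(8*t)} = s/(s^2 + 64).
So (s^2 - s + 2)Y = s/(s^2 + 64) + (-2*s + 7).
Solve for Y(s) and write it as one ratio of polynomials.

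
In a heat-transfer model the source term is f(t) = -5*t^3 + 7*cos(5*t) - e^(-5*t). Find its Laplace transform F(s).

F(s) = 7*s/(s^2 + 25) - 1/(s + 5) - 30/s^4

By linearity of the Laplace transform, transform each term separately.
(7)·[L{cos(5t)} = s/(s^2 + 25)]; (-1)·[L{e^(-5t)} = 1/(s + 5)]; (-5)·[L{t^3} = 3!/s^4 = 6/s^4].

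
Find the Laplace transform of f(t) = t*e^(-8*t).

L{t} = 1!/s^2 = 1/s^2.
By the first shifting theorem, multiplying by e^(-8t) replaces s with s + 8.

(s + 8)^(-2)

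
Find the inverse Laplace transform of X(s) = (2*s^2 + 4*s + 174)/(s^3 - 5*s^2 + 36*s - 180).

4*exp(5*t) - sin(6*t) - 2*cos(6*t)

Factor the denominator: s^3 - 5*s^2 + 36*s - 180 = (s - 5)*(s^2 + 36).
Partial fraction decomposition gives [4/(s - 5)] + [-2*s/(s^2 + 36)] + [-6/(s^2 + 36)].
Invert each term: 4/(s - 5) ↔ 4e^(5t); -2·s/(s^2 + 36) ↔ -2cos(6t); -1·6/(s^2 + 36) ↔ -sin(6t).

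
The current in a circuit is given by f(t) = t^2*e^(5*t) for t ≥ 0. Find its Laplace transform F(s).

L{e^(5t)} = 1/(s - 5).
Then apply L{t^2·g(t)} = (-1)^2 d^2/ds^2[G(s)] with G(s) = 1/(s - 5):
differentiating 2 times and applying the sign gives 2/(s - 5)^3.

F(s) = 2/(s - 5)^3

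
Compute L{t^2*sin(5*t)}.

10*(3*s^2 - 25)/(s^2 + 25)^3

L{sin(5t)} = 5/(s^2 + 25).
Then apply L{t^2·g(t)} = (-1)^2 d^2/ds^2[H(s)] with H(s) = 5/(s^2 + 25):
differentiating 2 times and applying the sign gives 10*(3*s^2 - 25)/(s^2 + 25)^3.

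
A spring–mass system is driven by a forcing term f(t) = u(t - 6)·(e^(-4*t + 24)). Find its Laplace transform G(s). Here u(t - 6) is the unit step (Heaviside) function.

G(s) = exp(-6*s)/(s + 4)

By the second shifting theorem, L{u(t - c)·g(t - c)} = e^(-cs)·H(s) with c = 6 and H(s) = L{g(t)}.
L{e^(-4t)} = 1/(s + 4).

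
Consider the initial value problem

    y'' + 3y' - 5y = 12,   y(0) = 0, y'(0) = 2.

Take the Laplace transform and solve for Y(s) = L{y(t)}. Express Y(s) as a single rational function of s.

Laplace-transform each side.
Using L{y''} = s^2 Y - s·y(0) - y'(0) and L{y'} = sY - y(0), with y(0) = 0, y'(0) = 2, the left side becomes (s^2 + 3*s - 5)Y - (2).
The right side is L{12} = 12/s.
So (s^2 + 3*s - 5)Y = 12/s + (2).
Isolate Y and clear denominators.

Y(s) = (2*s + 12)/(s^3 + 3*s^2 - 5*s)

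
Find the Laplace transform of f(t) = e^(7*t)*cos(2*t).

L{cos(2t)} = s/(s^2 + 4).
By the first shifting theorem, multiplying by e^(7t) replaces s with s - 7.

(s - 7)/((s - 7)^2 + 4)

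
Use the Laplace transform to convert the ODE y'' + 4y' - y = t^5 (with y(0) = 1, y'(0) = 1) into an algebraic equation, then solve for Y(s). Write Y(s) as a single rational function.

Transform both sides with L{·}.
Using L{y''} = s^2 Y - s·y(0) - y'(0) and L{y'} = sY - y(0), with y(0) = 1, y'(0) = 1, the left side becomes (s^2 + 4*s - 1)Y - (s + 5).
The right side is L{t^5} = 120/s^6.
So (s^2 + 4*s - 1)Y = 120/s^6 + (s + 5).
Divide through and combine into a single rational function.

Y(s) = (s^7 + 5*s^6 + 120)/(s^8 + 4*s^7 - s^6)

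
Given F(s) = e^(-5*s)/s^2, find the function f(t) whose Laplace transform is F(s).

The factor e^(-5s) signals a time shift by c = 5 (second shifting theorem).
L{t} = 1!/s^2 = 1/s^2, so L^-1{s^(-2)} = t.
Hence the inverse is u(t - 5) times that function evaluated at t - 5.

f(t) = Heaviside(t - 5)*(t - 5)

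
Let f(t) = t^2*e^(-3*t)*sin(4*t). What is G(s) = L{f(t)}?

L{sin(4t)} = 4/(s^2 + 16).
Multiplying by e^(-3t) shifts s → s + 3, so L{e^(-3*t)*sin(4*t)} = 4/((s + 3)^2 + 16).
Then apply L{t^2·g(t)} = (-1)^2 d^2/ds^2[H(s)] with H(s) = 4/((s + 3)^2 + 16):
differentiating 2 times and applying the sign gives 8*(3*s^2 + 18*s + 11)/(s^2 + 6*s + 25)^3.

G(s) = 8*(3*s^2 + 18*s + 11)/(s^2 + 6*s + 25)^3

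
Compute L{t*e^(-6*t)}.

L{t} = 1!/s^2 = 1/s^2.
By the first shifting theorem, multiplying by e^(-6t) replaces s with s + 6.

(s + 6)^(-2)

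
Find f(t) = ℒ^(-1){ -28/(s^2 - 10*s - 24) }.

f(t) = -4*exp(5*t)*sinh(7*t)

Rewrite the denominator: s^2 - 10*s - 24 = (s - 5)^2 - 49.
The form in (s - 5) signals a first-shifting-theorem factor e^(5t).
Since L{sinh(7t)} = 7/(s^2 - 49), the inverse is e^(5*t)*sinh(7*t), scaled by -4.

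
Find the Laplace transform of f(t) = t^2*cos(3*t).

2*s*(s^2 - 27)/(s^2 + 9)^3

L{cos(3t)} = s/(s^2 + 9).
Then apply L{t^2·g(t)} = (-1)^2 d^2/ds^2[G(s)] with G(s) = s/(s^2 + 9):
differentiating 2 times and applying the sign gives 2*s*(s^2 - 27)/(s^2 + 9)^3.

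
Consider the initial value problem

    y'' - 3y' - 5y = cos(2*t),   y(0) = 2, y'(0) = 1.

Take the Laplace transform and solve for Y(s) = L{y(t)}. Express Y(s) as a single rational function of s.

Transform both sides with L{·}.
The derivative rules (L{y''} = s^2 Y - s·y(0) - y'(0) and L{y'} = sY - y(0), with y(0) = 2, y'(0) = 1) turn the left side into (s^2 - 3*s - 5)Y - (2*s - 5).
The right side is L{cos(2*t)} = s/(s^2 + 4).
So (s^2 - 3*s - 5)Y = s/(s^2 + 4) + (2*s - 5).
Divide through and combine into a single rational function.

Y(s) = (2*s^3 - 5*s^2 + 9*s - 20)/(s^4 - 3*s^3 - s^2 - 12*s - 20)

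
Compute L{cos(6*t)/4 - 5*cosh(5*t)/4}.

s/(4*(s^2 + 36)) - 5*s/(4*(s^2 - 25))

Apply the Laplace transform termwise.
(-5/4)·[L{cosh(5t)} = s/(s^2 - 25)]; (1/4)·[L{cos(6t)} = s/(s^2 + 36)].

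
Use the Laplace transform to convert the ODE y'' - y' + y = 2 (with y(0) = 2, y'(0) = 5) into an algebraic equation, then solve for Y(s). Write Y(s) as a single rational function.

Laplace-transform each side.
The derivative rules (L{y''} = s^2 Y - s·y(0) - y'(0) and L{y'} = sY - y(0), with y(0) = 2, y'(0) = 5) turn the left side into (s^2 - s + 1)Y - (2*s + 3).
The right side is L{2} = 2/s.
So (s^2 - s + 1)Y = 2/s + (2*s + 3).
Solve for Y(s) and write it as one ratio of polynomials.

Y(s) = (2*s^2 + 3*s + 2)/(s^3 - s^2 + s)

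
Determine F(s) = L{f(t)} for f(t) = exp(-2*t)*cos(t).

L{cos(t)} = s/(s^2 + 1).
By the first shifting theorem, multiplying by e^(-2t) replaces s with s + 2.

F(s) = (s + 2)/((s + 2)^2 + 1)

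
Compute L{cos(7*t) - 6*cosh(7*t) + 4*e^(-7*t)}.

By linearity of the Laplace transform, transform each term separately.
(-6)·[L{cosh(7t)} = s/(s^2 - 49)]; (4)·[L{e^(-7t)} = 1/(s + 7)]; L{cos(7t)} = s/(s^2 + 49).

s/(s^2 + 49) - 6*s/(s^2 - 49) + 4/(s + 7)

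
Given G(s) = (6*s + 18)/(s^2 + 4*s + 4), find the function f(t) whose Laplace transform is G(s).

Factor the denominator: s^2 + 4*s + 4 = (s + 2)^2.
Partial fraction decomposition gives [6/(s + 2)] + [6/(s + 2)^2].
Invert each term: 6/(s + 2) ↔ 6e^(-2t); 6/(s + 2)^2 ↔ 6t·e^(-2t).

f(t) = 6*t*exp(-2*t) + 6*exp(-2*t)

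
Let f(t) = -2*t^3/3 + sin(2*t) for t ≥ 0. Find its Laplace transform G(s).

G(s) = 2/(s^2 + 4) - 4/s^4

The transform is linear, so treat each term independently.
L{sin(2t)} = 2/(s^2 + 4); (-2/3)·[L{t^3} = 3!/s^4 = 6/s^4].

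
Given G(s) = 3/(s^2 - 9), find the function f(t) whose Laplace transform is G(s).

Since L{sinh(3t)} = 3/(s^2 - 9), the inverse is sinh(3*t).

f(t) = sinh(3*t)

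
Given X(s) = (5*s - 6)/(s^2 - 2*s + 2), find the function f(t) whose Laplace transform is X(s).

Complete the square in the denominator: s^2 - 2*s + 2 = (s - 1)^2 + 1^2.
Split the numerator to match: 5*s - 6 = 5·(s - 1) - 1·1.
Invert each term: 5·(s - 1)/((s - 1)^2 + 1) ↔ 5e^(t)cos(t); -1·1/((s - 1)^2 + 1) ↔ -e^(t)sin(t).

f(t) = -exp(t)*sin(t) + 5*exp(t)*cos(t)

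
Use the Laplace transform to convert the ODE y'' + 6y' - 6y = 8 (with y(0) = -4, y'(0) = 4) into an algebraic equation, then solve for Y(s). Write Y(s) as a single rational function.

Y(s) = (-4*s^2 - 20*s + 8)/(s^3 + 6*s^2 - 6*s)

Laplace-transform each side.
With L{y''} = s^2 Y - s·y(0) - y'(0) and L{y'} = sY - y(0), with y(0) = -4, y'(0) = 4: the LHS transforms to (s^2 + 6*s - 6)Y - (-4*s - 20).
The right side is L{8} = 8/s.
So (s^2 + 6*s - 6)Y = 8/s + (-4*s - 20).
Isolate Y and clear denominators.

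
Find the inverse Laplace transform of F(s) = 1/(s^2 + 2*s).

exp(-t)*sinh(t)

Rewrite the denominator: s^2 + 2*s = (s + 1)^2 - 1.
The form in (s + 1) signals a first-shifting-theorem factor e^(-t).
Since L{sinh(t)} = 1/(s^2 - 1), the inverse is e^(-t)*sinh(t).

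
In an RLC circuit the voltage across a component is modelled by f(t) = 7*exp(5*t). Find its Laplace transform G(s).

G(s) = 7/(s - 5)

L{7} = 7/s.
By the first shifting theorem, multiplying by e^(5t) replaces s with s - 5.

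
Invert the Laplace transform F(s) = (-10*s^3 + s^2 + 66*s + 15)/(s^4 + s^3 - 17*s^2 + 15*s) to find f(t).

f(t) = -exp(3*t) - 6*exp(t) + 1 - 4*exp(-5*t)

Factor the denominator: s^4 + s^3 - 17*s^2 + 15*s = s*(s - 3)*(s - 1)*(s + 5).
Partial fraction decomposition gives [-4/(s + 5)] + [1/s] + [-6/(s - 1)] + [-1/(s - 3)].
Invert each term: -4/(s + 5) ↔ -4e^(-5t); 1/(s - 0) ↔ e^(0t); -6/(s - 1) ↔ -6e^(t); -1/(s - 3) ↔ -e^(3t).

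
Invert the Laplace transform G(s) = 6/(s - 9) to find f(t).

f(t) = 6*exp(9*t)

Since L{e^(9t)} = 1/(s - 9), the inverse is e^(9*t), scaled by 6.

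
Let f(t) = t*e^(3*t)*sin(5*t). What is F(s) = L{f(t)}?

F(s) = 10*(s - 3)/(s^2 - 6*s + 34)^2

L{sin(5t)} = 5/(s^2 + 25).
Multiplying by e^(3t) shifts s → s - 3, so L{e^(3*t)*sin(5*t)} = 5/((s - 3)^2 + 25).
Then apply L{t·g(t)} = -d/ds[G(s)] with G(s) = 5/((s - 3)^2 + 25):
differentiating 1 time and applying the sign gives 10*(s - 3)/(s^2 - 6*s + 34)^2.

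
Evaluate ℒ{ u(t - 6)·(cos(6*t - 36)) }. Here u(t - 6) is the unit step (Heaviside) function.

s*exp(-6*s)/(s^2 + 36)

By the second shifting theorem, L{u(t - c)·g(t - c)} = e^(-cs)·G(s) with c = 6 and G(s) = L{g(t)}.
L{cos(6t)} = s/(s^2 + 36).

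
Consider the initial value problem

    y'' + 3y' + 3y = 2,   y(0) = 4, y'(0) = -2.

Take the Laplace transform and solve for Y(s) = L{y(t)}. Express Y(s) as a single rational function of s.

Y(s) = (4*s^2 + 10*s + 2)/(s^3 + 3*s^2 + 3*s)

Transform both sides with L{·}.
The derivative rules (L{y''} = s^2 Y - s·y(0) - y'(0) and L{y'} = sY - y(0), with y(0) = 4, y'(0) = -2) turn the left side into (s^2 + 3*s + 3)Y - (4*s + 10).
The right side is L{2} = 2/s.
So (s^2 + 3*s + 3)Y = 2/s + (4*s + 10).
Isolate Y and clear denominators.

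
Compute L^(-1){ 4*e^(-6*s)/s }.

The factor e^(-6s) signals a time shift by c = 6 (second shifting theorem).
L{4} = 4/s, so L^-1{4/s} = 4.
Hence the inverse is u(t - 6) times that function evaluated at t - 6.

Heaviside(t - 6)*(4)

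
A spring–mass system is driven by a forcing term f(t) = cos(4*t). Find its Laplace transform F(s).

L{cos(4t)} = s/(s^2 + 16).

F(s) = s/(s^2 + 16)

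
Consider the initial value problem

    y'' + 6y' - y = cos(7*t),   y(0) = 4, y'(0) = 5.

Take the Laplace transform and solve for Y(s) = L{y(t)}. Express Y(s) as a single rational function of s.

Y(s) = (4*s^3 + 29*s^2 + 197*s + 1421)/(s^4 + 6*s^3 + 48*s^2 + 294*s - 49)

Take the Laplace transform of both sides.
With L{y''} = s^2 Y - s·y(0) - y'(0) and L{y'} = sY - y(0), with y(0) = 4, y'(0) = 5: the LHS transforms to (s^2 + 6*s - 1)Y - (4*s + 29).
The right side is L{cos(7*t)} = s/(s^2 + 49).
So (s^2 + 6*s - 1)Y = s/(s^2 + 49) + (4*s + 29).
Solve for Y(s) and write it as one ratio of polynomials.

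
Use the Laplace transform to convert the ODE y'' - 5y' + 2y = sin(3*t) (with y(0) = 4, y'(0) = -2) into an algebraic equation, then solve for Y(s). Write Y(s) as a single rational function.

Y(s) = (4*s^3 - 22*s^2 + 36*s - 195)/(s^4 - 5*s^3 + 11*s^2 - 45*s + 18)

Transform both sides with L{·}.
With L{y''} = s^2 Y - s·y(0) - y'(0) and L{y'} = sY - y(0), with y(0) = 4, y'(0) = -2: the LHS transforms to (s^2 - 5*s + 2)Y - (4*s - 22).
The right side is L{sin(3*t)} = 3/(s^2 + 9).
So (s^2 - 5*s + 2)Y = 3/(s^2 + 9) + (4*s - 22).
Isolate Y and clear denominators.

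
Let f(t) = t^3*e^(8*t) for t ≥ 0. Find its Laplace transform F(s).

L{t^3} = 3!/s^4 = 6/s^4.
By the first shifting theorem, multiplying by e^(8t) replaces s with s - 8.

F(s) = 6/(s - 8)^4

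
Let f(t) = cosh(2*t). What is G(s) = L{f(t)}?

L{cosh(2t)} = s/(s^2 - 4).

G(s) = s/(s^2 - 4)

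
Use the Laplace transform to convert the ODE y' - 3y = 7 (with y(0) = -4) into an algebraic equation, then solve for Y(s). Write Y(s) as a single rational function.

Take the Laplace transform of both sides.
With L{y'} = sY - y(0) = sY - (-4): the LHS transforms to (s - 3)Y - (-4).
The right side is L{7} = 7/s.
So (s - 3)Y = 7/s + (-4).
Isolate Y and clear denominators.

Y(s) = (-4*s + 7)/(s^2 - 3*s)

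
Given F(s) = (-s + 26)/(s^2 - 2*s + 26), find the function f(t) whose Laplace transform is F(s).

f(t) = 5*exp(t)*sin(5*t) - exp(t)*cos(5*t)

Complete the square in the denominator: s^2 - 2*s + 26 = (s - 1)^2 + 5^2.
Split the numerator to match: -s + 26 = -1·(s - 1) + 5·5.
Invert each term: -1·(s - 1)/((s - 1)^2 + 25) ↔ -e^(t)cos(5t); 5·5/((s - 1)^2 + 25) ↔ 5e^(t)sin(5t).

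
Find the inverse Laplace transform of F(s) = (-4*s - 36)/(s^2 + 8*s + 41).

-4*exp(-4*t)*sin(5*t) - 4*exp(-4*t)*cos(5*t)

Complete the square in the denominator: s^2 + 8*s + 41 = (s + 4)^2 + 5^2.
Split the numerator to match: -4*s - 36 = -4·(s + 4) - 4·5.
Invert each term: -4·(s + 4)/((s + 4)^2 + 25) ↔ -4e^(-4t)cos(5t); -4·5/((s + 4)^2 + 25) ↔ -4e^(-4t)sin(5t).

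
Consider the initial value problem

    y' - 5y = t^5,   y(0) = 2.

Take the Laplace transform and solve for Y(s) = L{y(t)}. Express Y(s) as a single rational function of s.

Take the Laplace transform of both sides.
Using L{y'} = sY - y(0) = sY - 2, the left side becomes (s - 5)Y - (2).
The right side is L{t^5} = 120/s^6.
So (s - 5)Y = 120/s^6 + (2).
Isolate Y and clear denominators.

Y(s) = (2*s^6 + 120)/(s^7 - 5*s^6)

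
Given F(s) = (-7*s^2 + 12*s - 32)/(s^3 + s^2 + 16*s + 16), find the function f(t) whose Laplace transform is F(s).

Factor the denominator: s^3 + s^2 + 16*s + 16 = (s + 1)*(s^2 + 16).
Partial fraction decomposition gives [-3/(s + 1)] + [-4*s/(s^2 + 16)] + [16/(s^2 + 16)].
Invert each term: -3/(s + 1) ↔ -3e^(-t); -4·s/(s^2 + 16) ↔ -4cos(4t); 4·4/(s^2 + 16) ↔ 4sin(4t).

f(t) = 4*sin(4*t) - 4*cos(4*t) - 3*exp(-t)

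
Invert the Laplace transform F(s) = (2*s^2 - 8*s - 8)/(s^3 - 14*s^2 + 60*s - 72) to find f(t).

Factor the denominator: s^3 - 14*s^2 + 60*s - 72 = (s - 6)^2*(s - 2).
Partial fraction decomposition gives [3/(s - 6)] + [4/(s - 6)^2] + [-1/(s - 2)].
Invert each term: 3/(s - 6) ↔ 3e^(6t); 4/(s - 6)^2 ↔ 4t·e^(6t); -1/(s - 2) ↔ -e^(2t).

f(t) = 4*t*exp(6*t) + 3*exp(6*t) - exp(2*t)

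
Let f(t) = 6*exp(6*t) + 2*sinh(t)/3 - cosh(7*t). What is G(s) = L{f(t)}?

By linearity of the Laplace transform, transform each term separately.
(6)·[L{e^(6t)} = 1/(s - 6)]; (-1)·[L{cosh(7t)} = s/(s^2 - 49)]; (2/3)·[L{sinh(t)} = 1/(s^2 - 1)].

G(s) = -s/(s^2 - 49) + 2/(3*(s^2 - 1)) + 6/(s - 6)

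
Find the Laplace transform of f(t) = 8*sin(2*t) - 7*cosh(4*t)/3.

-7*s/(3*(s^2 - 16)) + 16/(s^2 + 4)

By linearity of the Laplace transform, transform each term separately.
(8)·[L{sin(2t)} = 2/(s^2 + 4)]; (-7/3)·[L{cosh(4t)} = s/(s^2 - 16)].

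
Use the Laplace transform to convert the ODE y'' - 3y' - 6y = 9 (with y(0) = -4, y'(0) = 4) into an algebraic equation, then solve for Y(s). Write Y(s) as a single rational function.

Y(s) = (-4*s^2 + 16*s + 9)/(s^3 - 3*s^2 - 6*s)

Apply the Laplace transform to the equation.
The derivative rules (L{y''} = s^2 Y - s·y(0) - y'(0) and L{y'} = sY - y(0), with y(0) = -4, y'(0) = 4) turn the left side into (s^2 - 3*s - 6)Y - (-4*s + 16).
The right side is L{9} = 9/s.
So (s^2 - 3*s - 6)Y = 9/s + (-4*s + 16).
Isolate Y and clear denominators.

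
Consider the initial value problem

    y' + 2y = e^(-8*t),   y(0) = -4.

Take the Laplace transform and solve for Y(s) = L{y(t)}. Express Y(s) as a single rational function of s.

Laplace-transform each side.
The derivative rules (L{y'} = sY - y(0) = sY - (-4)) turn the left side into (s + 2)Y - (-4).
The right side is L{e^(-8*t)} = 1/(s + 8).
So (s + 2)Y = 1/(s + 8) + (-4).
Isolate Y and clear denominators.

Y(s) = (-4*s - 31)/(s^2 + 10*s + 16)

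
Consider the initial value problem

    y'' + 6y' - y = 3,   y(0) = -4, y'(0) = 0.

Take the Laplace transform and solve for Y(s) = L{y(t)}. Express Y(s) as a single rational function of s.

Y(s) = (-4*s^2 - 24*s + 3)/(s^3 + 6*s^2 - s)

Transform both sides with L{·}.
With L{y''} = s^2 Y - s·y(0) - y'(0) and L{y'} = sY - y(0), with y(0) = -4, y'(0) = 0: the LHS transforms to (s^2 + 6*s - 1)Y - (-4*s - 24).
The right side is L{3} = 3/s.
So (s^2 + 6*s - 1)Y = 3/s + (-4*s - 24).
Divide through and combine into a single rational function.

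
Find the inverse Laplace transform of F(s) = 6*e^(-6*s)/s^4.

Heaviside(t - 6)*((t - 6)^3)

The factor e^(-6s) signals a time shift by c = 6 (second shifting theorem).
L{t^3} = 3!/s^4 = 6/s^4, so L^-1{6/s^4} = t^3.
Hence the inverse is u(t - 6) times that function evaluated at t - 6.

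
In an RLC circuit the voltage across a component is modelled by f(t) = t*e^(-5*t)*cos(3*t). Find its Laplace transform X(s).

X(s) = (s + 2)*(s + 8)/(s^2 + 10*s + 34)^2

L{cos(3t)} = s/(s^2 + 9).
Multiplying by e^(-5t) shifts s → s + 5, so L{e^(-5*t)*cos(3*t)} = (s + 5)/((s + 5)^2 + 9).
Then apply L{t·g(t)} = -d/ds[G(s)] with G(s) = (s + 5)/((s + 5)^2 + 9):
differentiating 1 time and applying the sign gives (s + 2)*(s + 8)/(s^2 + 10*s + 34)^2.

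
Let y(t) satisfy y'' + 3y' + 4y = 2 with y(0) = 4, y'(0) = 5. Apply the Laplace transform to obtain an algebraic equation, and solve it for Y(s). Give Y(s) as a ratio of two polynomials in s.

Laplace-transform each side.
With L{y''} = s^2 Y - s·y(0) - y'(0) and L{y'} = sY - y(0), with y(0) = 4, y'(0) = 5: the LHS transforms to (s^2 + 3*s + 4)Y - (4*s + 17).
The right side is L{2} = 2/s.
So (s^2 + 3*s + 4)Y = 2/s + (4*s + 17).
Isolate Y and clear denominators.

Y(s) = (4*s^2 + 17*s + 2)/(s^3 + 3*s^2 + 4*s)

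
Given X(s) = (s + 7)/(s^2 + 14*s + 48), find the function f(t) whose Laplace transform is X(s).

Rewrite the denominator: s^2 + 14*s + 48 = (s + 7)^2 - 1.
The form in (s + 7) signals a first-shifting-theorem factor e^(-7t).
Since L{cosh(t)} = s/(s^2 - 1), the inverse is exp(-7*t)*cosh(t).

f(t) = exp(-7*t)*cosh(t)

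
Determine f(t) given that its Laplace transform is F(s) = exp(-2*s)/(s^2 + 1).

The factor e^(-2s) signals a time shift by c = 2 (second shifting theorem).
L{sin(t)} = 1/(s^2 + 1), so L^-1{1/(s^2 + 1)} = sin(t).
Hence the inverse is u(t - 2) times that function evaluated at t - 2.

f(t) = Heaviside(t - 2)*(sin(t - 2))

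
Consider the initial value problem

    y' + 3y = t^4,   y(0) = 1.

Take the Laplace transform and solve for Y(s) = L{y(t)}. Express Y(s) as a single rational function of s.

Y(s) = (s^5 + 24)/(s^6 + 3*s^5)

Take the Laplace transform of both sides.
The derivative rules (L{y'} = sY - y(0) = sY - 1) turn the left side into (s + 3)Y - (1).
The right side is L{t^4} = 24/s^5.
So (s + 3)Y = 24/s^5 + (1).
Solve for Y(s) and write it as one ratio of polynomials.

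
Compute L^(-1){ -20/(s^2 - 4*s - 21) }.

Factor the denominator: s^2 - 4*s - 21 = (s - 7)*(s + 3).
Partial fraction decomposition gives [-2/(s - 7)] + [2/(s + 3)].
Invert each term: -2/(s - 7) ↔ -2e^(7t); 2/(s + 3) ↔ 2e^(-3t).

-2*exp(7*t) + 2*exp(-3*t)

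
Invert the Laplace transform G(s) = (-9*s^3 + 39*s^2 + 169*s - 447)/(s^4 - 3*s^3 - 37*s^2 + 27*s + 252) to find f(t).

f(t) = -exp(7*t) - exp(3*t) - 6*exp(-3*t) - exp(-4*t)

Factor the denominator: s^4 - 3*s^3 - 37*s^2 + 27*s + 252 = (s - 7)*(s - 3)*(s + 3)*(s + 4).
Partial fraction decomposition gives [-1/(s - 7)] + [-1/(s - 3)] + [-6/(s + 3)] + [-1/(s + 4)].
Invert each term: -1/(s - 7) ↔ -e^(7t); -1/(s - 3) ↔ -e^(3t); -6/(s + 3) ↔ -6e^(-3t); -1/(s + 4) ↔ -e^(-4t).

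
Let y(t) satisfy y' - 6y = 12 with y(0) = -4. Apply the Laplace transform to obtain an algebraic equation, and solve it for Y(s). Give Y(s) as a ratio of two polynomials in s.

Y(s) = (-4*s + 12)/(s^2 - 6*s)

Transform both sides with L{·}.
Using L{y'} = sY - y(0) = sY - (-4), the left side becomes (s - 6)Y - (-4).
The right side is L{12} = 12/s.
So (s - 6)Y = 12/s + (-4).
Isolate Y and clear denominators.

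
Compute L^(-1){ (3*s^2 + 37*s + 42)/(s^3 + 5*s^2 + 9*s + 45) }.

4*sin(3*t) + 5*cos(3*t) - 2*exp(-5*t)

Factor the denominator: s^3 + 5*s^2 + 9*s + 45 = (s + 5)*(s^2 + 9).
Partial fraction decomposition gives [-2/(s + 5)] + [5*s/(s^2 + 9)] + [12/(s^2 + 9)].
Invert each term: -2/(s + 5) ↔ -2e^(-5t); 5·s/(s^2 + 9) ↔ 5cos(3t); 4·3/(s^2 + 9) ↔ 4sin(3t).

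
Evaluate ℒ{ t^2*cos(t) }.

L{cos(t)} = s/(s^2 + 1).
Then apply L{t^2·g(t)} = (-1)^2 d^2/ds^2[H(s)] with H(s) = s/(s^2 + 1):
differentiating 2 times and applying the sign gives 2*s*(s^2 - 3)/(s^2 + 1)^3.

2*s*(s^2 - 3)/(s^2 + 1)^3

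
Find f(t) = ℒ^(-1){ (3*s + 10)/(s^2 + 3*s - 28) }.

f(t) = 2*exp(4*t) + exp(-7*t)

Factor the denominator: s^2 + 3*s - 28 = (s - 4)*(s + 7).
Partial fraction decomposition gives [1/(s + 7)] + [2/(s - 4)].
Invert each term: 1/(s + 7) ↔ e^(-7t); 2/(s - 4) ↔ 2e^(4t).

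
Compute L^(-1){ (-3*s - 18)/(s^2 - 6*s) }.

Factor the denominator: s^2 - 6*s = s*(s - 6).
Partial fraction decomposition gives [-6/(s - 6)] + [3/s].
Invert each term: -6/(s - 6) ↔ -6e^(6t); 3/(s - 0) ↔ 3e^(0t).

-6*exp(6*t) + 3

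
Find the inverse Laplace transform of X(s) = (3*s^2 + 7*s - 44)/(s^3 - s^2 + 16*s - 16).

Factor the denominator: s^3 - s^2 + 16*s - 16 = (s - 1)*(s^2 + 16).
Partial fraction decomposition gives [-2/(s - 1)] + [5*s/(s^2 + 16)] + [12/(s^2 + 16)].
Invert each term: -2/(s - 1) ↔ -2e^(t); 5·s/(s^2 + 16) ↔ 5cos(4t); 3·4/(s^2 + 16) ↔ 3sin(4t).

-2*exp(t) + 3*sin(4*t) + 5*cos(4*t)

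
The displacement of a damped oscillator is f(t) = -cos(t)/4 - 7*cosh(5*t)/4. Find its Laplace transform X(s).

X(s) = -s/(4*(s^2 + 1)) - 7*s/(4*(s^2 - 25))

The transform is linear, so treat each term independently.
(-1/4)·[L{cos(t)} = s/(s^2 + 1)]; (-7/4)·[L{cosh(5t)} = s/(s^2 - 25)].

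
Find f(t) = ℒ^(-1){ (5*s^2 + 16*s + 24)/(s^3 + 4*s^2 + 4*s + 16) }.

f(t) = 2*sin(2*t) + 3*cos(2*t) + 2*exp(-4*t)

Factor the denominator: s^3 + 4*s^2 + 4*s + 16 = (s + 4)*(s^2 + 4).
Partial fraction decomposition gives [2/(s + 4)] + [3*s/(s^2 + 4)] + [4/(s^2 + 4)].
Invert each term: 2/(s + 4) ↔ 2e^(-4t); 3·s/(s^2 + 4) ↔ 3cos(2t); 2·2/(s^2 + 4) ↔ 2sin(2t).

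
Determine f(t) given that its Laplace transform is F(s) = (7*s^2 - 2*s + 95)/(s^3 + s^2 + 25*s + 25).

f(t) = -sin(5*t) + 3*cos(5*t) + 4*exp(-t)

Factor the denominator: s^3 + s^2 + 25*s + 25 = (s + 1)*(s^2 + 25).
Partial fraction decomposition gives [4/(s + 1)] + [3*s/(s^2 + 25)] + [-5/(s^2 + 25)].
Invert each term: 4/(s + 1) ↔ 4e^(-t); 3·s/(s^2 + 25) ↔ 3cos(5t); -1·5/(s^2 + 25) ↔ -sin(5t).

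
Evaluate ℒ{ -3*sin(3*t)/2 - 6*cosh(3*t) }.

-6*s/(s^2 - 9) - 9/(2*(s^2 + 9))

Apply the Laplace transform termwise.
(-3/2)·[L{sin(3t)} = 3/(s^2 + 9)]; (-6)·[L{cosh(3t)} = s/(s^2 - 9)].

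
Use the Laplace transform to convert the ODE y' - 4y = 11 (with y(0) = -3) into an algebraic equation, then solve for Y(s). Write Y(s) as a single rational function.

Y(s) = (-3*s + 11)/(s^2 - 4*s)

Laplace-transform each side.
The derivative rules (L{y'} = sY - y(0) = sY - (-3)) turn the left side into (s - 4)Y - (-3).
The right side is L{11} = 11/s.
So (s - 4)Y = 11/s + (-3).
Solve for Y(s) and write it as one ratio of polynomials.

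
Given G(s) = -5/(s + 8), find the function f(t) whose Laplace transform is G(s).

Since L{e^(-8t)} = 1/(s + 8), the inverse is e^(-8*t), scaled by -5.

f(t) = -5*exp(-8*t)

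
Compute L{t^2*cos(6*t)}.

2*s*(s^2 - 108)/(s^2 + 36)^3

L{cos(6t)} = s/(s^2 + 36).
Then apply L{t^2·g(t)} = (-1)^2 d^2/ds^2[G(s)] with G(s) = s/(s^2 + 36):
differentiating 2 times and applying the sign gives 2*s*(s^2 - 108)/(s^2 + 36)^3.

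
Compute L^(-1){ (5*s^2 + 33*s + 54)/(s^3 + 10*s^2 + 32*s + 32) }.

Factor the denominator: s^3 + 10*s^2 + 32*s + 32 = (s + 2)*(s + 4)^2.
Partial fraction decomposition gives [3/(s + 4)] + [-1/(s + 4)^2] + [2/(s + 2)].
Invert each term: 3/(s + 4) ↔ 3e^(-4t); -1/(s + 4)^2 ↔ -t·e^(-4t); 2/(s + 2) ↔ 2e^(-2t).

-t*exp(-4*t) + 2*exp(-2*t) + 3*exp(-4*t)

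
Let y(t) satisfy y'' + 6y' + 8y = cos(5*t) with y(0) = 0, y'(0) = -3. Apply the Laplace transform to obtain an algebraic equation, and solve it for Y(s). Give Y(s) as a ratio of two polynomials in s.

Y(s) = (-3*s^2 + s - 75)/(s^4 + 6*s^3 + 33*s^2 + 150*s + 200)

Laplace-transform each side.
With L{y''} = s^2 Y - s·y(0) - y'(0) and L{y'} = sY - y(0), with y(0) = 0, y'(0) = -3: the LHS transforms to (s^2 + 6*s + 8)Y - (-3).
The right side is L{cos(5*t)} = s/(s^2 + 25).
So (s^2 + 6*s + 8)Y = s/(s^2 + 25) + (-3).
Isolate Y and clear denominators.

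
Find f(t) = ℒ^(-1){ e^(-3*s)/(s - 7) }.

The factor e^(-3s) signals a time shift by c = 3 (second shifting theorem).
L{e^(7t)} = 1/(s - 7), so L^-1{1/(s - 7)} = e^(7*t).
Hence the inverse is u(t - 3) times that function evaluated at t - 3.

f(t) = Heaviside(t - 3)*(exp(7*t - 21))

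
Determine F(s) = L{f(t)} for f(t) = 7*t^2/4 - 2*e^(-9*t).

By linearity of the Laplace transform, transform each term separately.
(-2)·[L{e^(-9t)} = 1/(s + 9)]; (7/4)·[L{t^2} = 2!/s^3 = 2/s^3].

F(s) = -2/(s + 9) + 7/(2*s^3)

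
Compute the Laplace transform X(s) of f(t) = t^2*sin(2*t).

X(s) = 4*(3*s^2 - 4)/(s^2 + 4)^3

L{sin(2t)} = 2/(s^2 + 4).
Then apply L{t^2·g(t)} = (-1)^2 d^2/ds^2[G(s)] with G(s) = 2/(s^2 + 4):
differentiating 2 times and applying the sign gives 4*(3*s^2 - 4)/(s^2 + 4)^3.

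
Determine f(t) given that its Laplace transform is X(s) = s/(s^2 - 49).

Since L{cosh(7t)} = s/(s^2 - 49), the inverse is cosh(7*t).

f(t) = cosh(7*t)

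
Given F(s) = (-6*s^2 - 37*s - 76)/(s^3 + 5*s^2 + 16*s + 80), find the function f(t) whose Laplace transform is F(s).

f(t) = -3*sin(4*t) - 5*cos(4*t) - exp(-5*t)

Factor the denominator: s^3 + 5*s^2 + 16*s + 80 = (s + 5)*(s^2 + 16).
Partial fraction decomposition gives [-1/(s + 5)] + [-5*s/(s^2 + 16)] + [-12/(s^2 + 16)].
Invert each term: -1/(s + 5) ↔ -e^(-5t); -5·s/(s^2 + 16) ↔ -5cos(4t); -3·4/(s^2 + 16) ↔ -3sin(4t).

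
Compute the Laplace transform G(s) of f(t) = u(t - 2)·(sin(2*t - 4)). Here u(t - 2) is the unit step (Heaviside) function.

By the second shifting theorem, L{u(t - c)·g(t - c)} = e^(-cs)·H(s) with c = 2 and H(s) = L{g(t)}.
L{sin(2t)} = 2/(s^2 + 4).

G(s) = 2*exp(-2*s)/(s^2 + 4)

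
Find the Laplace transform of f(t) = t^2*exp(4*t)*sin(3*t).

L{sin(3t)} = 3/(s^2 + 9).
Multiplying by e^(4t) shifts s → s - 4, so L{exp(4*t)*sin(3*t)} = 3/((s - 4)^2 + 9).
Then apply L{t^2·g(t)} = (-1)^2 d^2/ds^2[G(s)] with G(s) = 3/((s - 4)^2 + 9):
differentiating 2 times and applying the sign gives 18*(s^2 - 8*s + 13)/(s^2 - 8*s + 25)^3.

18*(s^2 - 8*s + 13)/(s^2 - 8*s + 25)^3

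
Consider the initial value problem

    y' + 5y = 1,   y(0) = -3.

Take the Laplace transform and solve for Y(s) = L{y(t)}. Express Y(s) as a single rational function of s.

Laplace-transform each side.
The derivative rules (L{y'} = sY - y(0) = sY - (-3)) turn the left side into (s + 5)Y - (-3).
The right side is L{1} = 1/s.
So (s + 5)Y = 1/s + (-3).
Isolate Y and clear denominators.

Y(s) = (-3*s + 1)/(s^2 + 5*s)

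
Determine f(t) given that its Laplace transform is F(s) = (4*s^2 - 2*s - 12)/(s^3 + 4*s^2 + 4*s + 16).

f(t) = -3*sin(2*t) + cos(2*t) + 3*exp(-4*t)

Factor the denominator: s^3 + 4*s^2 + 4*s + 16 = (s + 4)*(s^2 + 4).
Partial fraction decomposition gives [3/(s + 4)] + [s/(s^2 + 4)] + [-6/(s^2 + 4)].
Invert each term: 3/(s + 4) ↔ 3e^(-4t); 1·s/(s^2 + 4) ↔ cos(2t); -3·2/(s^2 + 4) ↔ -3sin(2t).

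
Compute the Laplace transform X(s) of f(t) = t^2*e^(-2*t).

L{e^(-2t)} = 1/(s + 2).
Then apply L{t^2·g(t)} = (-1)^2 d^2/ds^2[G(s)] with G(s) = 1/(s + 2):
differentiating 2 times and applying the sign gives 2/(s + 2)^3.

X(s) = 2/(s + 2)^3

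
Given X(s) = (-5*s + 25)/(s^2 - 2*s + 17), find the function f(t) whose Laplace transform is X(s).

Complete the square in the denominator: s^2 - 2*s + 17 = (s - 1)^2 + 4^2.
Split the numerator to match: -5*s + 25 = -5·(s - 1) + 5·4.
Invert each term: -5·(s - 1)/((s - 1)^2 + 16) ↔ -5e^(t)cos(4t); 5·4/((s - 1)^2 + 16) ↔ 5e^(t)sin(4t).

f(t) = 5*exp(t)*sin(4*t) - 5*exp(t)*cos(4*t)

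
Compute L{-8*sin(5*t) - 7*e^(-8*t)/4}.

-40/(s^2 + 25) - 7/(4*(s + 8))

By linearity of the Laplace transform, transform each term separately.
(-8)·[L{sin(5t)} = 5/(s^2 + 25)]; (-7/4)·[L{e^(-8t)} = 1/(s + 8)].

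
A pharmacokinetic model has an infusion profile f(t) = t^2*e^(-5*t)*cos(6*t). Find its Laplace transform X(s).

L{cos(6t)} = s/(s^2 + 36).
Multiplying by e^(-5t) shifts s → s + 5, so L{e^(-5*t)*cos(6*t)} = (s + 5)/((s + 5)^2 + 36).
Then apply L{t^2·g(t)} = (-1)^2 d^2/ds^2[G(s)] with G(s) = (s + 5)/((s + 5)^2 + 36):
differentiating 2 times and applying the sign gives 2*(s + 5)*(s^2 + 10*s - 83)/(s^2 + 10*s + 61)^3.

X(s) = 2*(s + 5)*(s^2 + 10*s - 83)/(s^2 + 10*s + 61)^3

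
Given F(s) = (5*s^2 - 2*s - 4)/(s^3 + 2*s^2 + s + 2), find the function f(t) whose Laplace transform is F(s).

f(t) = -4*sin(t) + cos(t) + 4*exp(-2*t)

Factor the denominator: s^3 + 2*s^2 + s + 2 = (s + 2)*(s^2 + 1).
Partial fraction decomposition gives [4/(s + 2)] + [s/(s^2 + 1)] + [-4/(s^2 + 1)].
Invert each term: 4/(s + 2) ↔ 4e^(-2t); 1·s/(s^2 + 1) ↔ cos(t); -4·1/(s^2 + 1) ↔ -4sin(t).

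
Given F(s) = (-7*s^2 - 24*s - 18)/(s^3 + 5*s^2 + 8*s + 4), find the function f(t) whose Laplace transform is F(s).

Factor the denominator: s^3 + 5*s^2 + 8*s + 4 = (s + 1)*(s + 2)^2.
Partial fraction decomposition gives [-6/(s + 2)] + [-2/(s + 2)^2] + [-1/(s + 1)].
Invert each term: -6/(s + 2) ↔ -6e^(-2t); -2/(s + 2)^2 ↔ -2t·e^(-2t); -1/(s + 1) ↔ -e^(-t).

f(t) = -2*t*exp(-2*t) - exp(-t) - 6*exp(-2*t)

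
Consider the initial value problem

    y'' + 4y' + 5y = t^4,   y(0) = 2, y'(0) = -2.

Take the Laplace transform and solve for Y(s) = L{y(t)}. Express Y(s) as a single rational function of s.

Take the Laplace transform of both sides.
The derivative rules (L{y''} = s^2 Y - s·y(0) - y'(0) and L{y'} = sY - y(0), with y(0) = 2, y'(0) = -2) turn the left side into (s^2 + 4*s + 5)Y - (2*s + 6).
The right side is L{t^4} = 24/s^5.
So (s^2 + 4*s + 5)Y = 24/s^5 + (2*s + 6).
Solve for Y(s) and write it as one ratio of polynomials.

Y(s) = (2*s^6 + 6*s^5 + 24)/(s^7 + 4*s^6 + 5*s^5)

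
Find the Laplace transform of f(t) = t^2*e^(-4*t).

L{e^(-4t)} = 1/(s + 4).
Then apply L{t^2·g(t)} = (-1)^2 d^2/ds^2[H(s)] with H(s) = 1/(s + 4):
differentiating 2 times and applying the sign gives 2/(s + 4)^3.

2/(s + 4)^3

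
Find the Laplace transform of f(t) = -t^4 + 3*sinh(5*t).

15/(s^2 - 25) - 24/s^5

Apply the Laplace transform termwise.
(3)·[L{sinh(5t)} = 5/(s^2 - 25)]; (-1)·[L{t^4} = 4!/s^5 = 24/s^5].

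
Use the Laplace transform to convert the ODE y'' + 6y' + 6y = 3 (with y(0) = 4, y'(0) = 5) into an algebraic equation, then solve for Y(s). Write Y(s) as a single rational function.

Y(s) = (4*s^2 + 29*s + 3)/(s^3 + 6*s^2 + 6*s)

Transform both sides with L{·}.
Using L{y''} = s^2 Y - s·y(0) - y'(0) and L{y'} = sY - y(0), with y(0) = 4, y'(0) = 5, the left side becomes (s^2 + 6*s + 6)Y - (4*s + 29).
The right side is L{3} = 3/s.
So (s^2 + 6*s + 6)Y = 3/s + (4*s + 29).
Solve for Y(s) and write it as one ratio of polynomials.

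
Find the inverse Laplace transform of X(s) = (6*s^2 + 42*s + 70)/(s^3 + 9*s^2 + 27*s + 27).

Factor the denominator: s^3 + 9*s^2 + 27*s + 27 = (s + 3)^3.
Partial fraction decomposition gives [6/(s + 3)] + [6/(s + 3)^2] + [-2/(s + 3)^3].
Invert each term: 6/(s + 3) ↔ 6e^(-3t); 6/(s + 3)^2 ↔ 6t·e^(-3t); -2/(s + 3)^3 ↔ (-1)t^2·e^(-3t).

-t^2*exp(-3*t) + 6*t*exp(-3*t) + 6*exp(-3*t)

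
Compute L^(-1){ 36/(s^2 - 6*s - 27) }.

6*exp(3*t)*sinh(6*t)

Rewrite the denominator: s^2 - 6*s - 27 = (s - 3)^2 - 36.
The form in (s - 3) signals a first-shifting-theorem factor e^(3t).
Since L{sinh(6t)} = 6/(s^2 - 36), the inverse is exp(3*t)*sinh(6*t), scaled by 6.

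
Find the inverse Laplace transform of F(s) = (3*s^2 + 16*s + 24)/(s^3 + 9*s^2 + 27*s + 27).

3*t^2*exp(-3*t)/2 - 2*t*exp(-3*t) + 3*exp(-3*t)

Factor the denominator: s^3 + 9*s^2 + 27*s + 27 = (s + 3)^3.
Partial fraction decomposition gives [3/(s + 3)] + [-2/(s + 3)^2] + [3/(s + 3)^3].
Invert each term: 3/(s + 3) ↔ 3e^(-3t); -2/(s + 3)^2 ↔ -2t·e^(-3t); 3/(s + 3)^3 ↔ (3/2)t^2·e^(-3t).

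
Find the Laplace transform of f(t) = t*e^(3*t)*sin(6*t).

L{sin(6t)} = 6/(s^2 + 36).
Multiplying by e^(3t) shifts s → s - 3, so L{e^(3*t)*sin(6*t)} = 6/((s - 3)^2 + 36).
Then apply L{t·g(t)} = -d/ds[G(s)] with G(s) = 6/((s - 3)^2 + 36):
differentiating 1 time and applying the sign gives 12*(s - 3)/(s^2 - 6*s + 45)^2.

12*(s - 3)/(s^2 - 6*s + 45)^2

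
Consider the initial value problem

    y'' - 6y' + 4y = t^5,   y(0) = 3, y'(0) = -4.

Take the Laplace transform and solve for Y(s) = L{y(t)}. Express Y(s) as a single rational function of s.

Transform both sides with L{·}.
With L{y''} = s^2 Y - s·y(0) - y'(0) and L{y'} = sY - y(0), with y(0) = 3, y'(0) = -4: the LHS transforms to (s^2 - 6*s + 4)Y - (3*s - 22).
The right side is L{t^5} = 120/s^6.
So (s^2 - 6*s + 4)Y = 120/s^6 + (3*s - 22).
Divide through and combine into a single rational function.

Y(s) = (3*s^7 - 22*s^6 + 120)/(s^8 - 6*s^7 + 4*s^6)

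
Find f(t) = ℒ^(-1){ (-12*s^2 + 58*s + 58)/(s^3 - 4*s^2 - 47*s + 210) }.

Factor the denominator: s^3 - 4*s^2 - 47*s + 210 = (s - 6)*(s - 5)*(s + 7).
Partial fraction decomposition gives [-4/(s - 5)] + [-2/(s - 6)] + [-6/(s + 7)].
Invert each term: -4/(s - 5) ↔ -4e^(5t); -2/(s - 6) ↔ -2e^(6t); -6/(s + 7) ↔ -6e^(-7t).

f(t) = -2*exp(6*t) - 4*exp(5*t) - 6*exp(-7*t)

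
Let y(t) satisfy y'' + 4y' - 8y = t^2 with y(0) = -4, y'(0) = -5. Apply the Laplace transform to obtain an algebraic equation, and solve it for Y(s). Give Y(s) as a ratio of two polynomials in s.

Y(s) = (-4*s^4 - 21*s^3 + 2)/(s^5 + 4*s^4 - 8*s^3)

Transform both sides with L{·}.
With L{y''} = s^2 Y - s·y(0) - y'(0) and L{y'} = sY - y(0), with y(0) = -4, y'(0) = -5: the LHS transforms to (s^2 + 4*s - 8)Y - (-4*s - 21).
The right side is L{t^2} = 2/s^3.
So (s^2 + 4*s - 8)Y = 2/s^3 + (-4*s - 21).
Solve for Y(s) and write it as one ratio of polynomials.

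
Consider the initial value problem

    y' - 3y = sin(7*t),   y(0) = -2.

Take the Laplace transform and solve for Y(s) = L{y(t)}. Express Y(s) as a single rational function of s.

Apply the Laplace transform to the equation.
With L{y'} = sY - y(0) = sY - (-2): the LHS transforms to (s - 3)Y - (-2).
The right side is L{sin(7*t)} = 7/(s^2 + 49).
So (s - 3)Y = 7/(s^2 + 49) + (-2).
Solve for Y(s) and write it as one ratio of polynomials.

Y(s) = (-2*s^2 - 91)/(s^3 - 3*s^2 + 49*s - 147)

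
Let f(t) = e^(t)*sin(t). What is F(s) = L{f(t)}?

F(s) = 1/((s - 1)^2 + 1)

L{sin(t)} = 1/(s^2 + 1).
By the first shifting theorem, multiplying by e^(t) replaces s with s - 1.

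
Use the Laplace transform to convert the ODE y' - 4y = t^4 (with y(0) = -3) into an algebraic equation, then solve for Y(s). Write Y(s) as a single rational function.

Apply the Laplace transform to the equation.
Using L{y'} = sY - y(0) = sY - (-3), the left side becomes (s - 4)Y - (-3).
The right side is L{t^4} = 24/s^5.
So (s - 4)Y = 24/s^5 + (-3).
Divide through and combine into a single rational function.

Y(s) = (-3*s^5 + 24)/(s^6 - 4*s^5)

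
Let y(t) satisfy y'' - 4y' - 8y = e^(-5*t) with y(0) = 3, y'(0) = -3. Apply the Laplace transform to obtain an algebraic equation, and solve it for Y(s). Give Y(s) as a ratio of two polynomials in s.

Laplace-transform each side.
With L{y''} = s^2 Y - s·y(0) - y'(0) and L{y'} = sY - y(0), with y(0) = 3, y'(0) = -3: the LHS transforms to (s^2 - 4*s - 8)Y - (3*s - 15).
The right side is L{e^(-5*t)} = 1/(s + 5).
So (s^2 - 4*s - 8)Y = 1/(s + 5) + (3*s - 15).
Solve for Y(s) and write it as one ratio of polynomials.

Y(s) = (3*s^2 - 74)/(s^3 + s^2 - 28*s - 40)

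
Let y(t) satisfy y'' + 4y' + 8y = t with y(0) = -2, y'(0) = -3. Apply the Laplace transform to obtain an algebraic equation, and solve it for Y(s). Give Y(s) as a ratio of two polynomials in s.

Y(s) = (-2*s^3 - 11*s^2 + 1)/(s^4 + 4*s^3 + 8*s^2)

Transform both sides with L{·}.
The derivative rules (L{y''} = s^2 Y - s·y(0) - y'(0) and L{y'} = sY - y(0), with y(0) = -2, y'(0) = -3) turn the left side into (s^2 + 4*s + 8)Y - (-2*s - 11).
The right side is L{t} = s^(-2).
So (s^2 + 4*s + 8)Y = s^(-2) + (-2*s - 11).
Solve for Y(s) and write it as one ratio of polynomials.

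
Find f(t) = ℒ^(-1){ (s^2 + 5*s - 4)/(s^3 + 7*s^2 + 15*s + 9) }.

f(t) = 5*t*exp(-3*t) - 2*exp(-t) + 3*exp(-3*t)

Factor the denominator: s^3 + 7*s^2 + 15*s + 9 = (s + 1)*(s + 3)^2.
Partial fraction decomposition gives [3/(s + 3)] + [5/(s + 3)^2] + [-2/(s + 1)].
Invert each term: 3/(s + 3) ↔ 3e^(-3t); 5/(s + 3)^2 ↔ 5t·e^(-3t); -2/(s + 1) ↔ -2e^(-t).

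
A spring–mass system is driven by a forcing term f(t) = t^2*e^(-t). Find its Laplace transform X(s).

X(s) = 2/(s + 1)^3

L{e^(-t)} = 1/(s + 1).
Then apply L{t^2·g(t)} = (-1)^2 d^2/ds^2[G(s)] with G(s) = 1/(s + 1):
differentiating 2 times and applying the sign gives 2/(s + 1)^3.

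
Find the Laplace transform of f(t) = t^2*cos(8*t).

2*s*(s^2 - 192)/(s^2 + 64)^3

L{cos(8t)} = s/(s^2 + 64).
Then apply L{t^2·g(t)} = (-1)^2 d^2/ds^2[G(s)] with G(s) = s/(s^2 + 64):
differentiating 2 times and applying the sign gives 2*s*(s^2 - 192)/(s^2 + 64)^3.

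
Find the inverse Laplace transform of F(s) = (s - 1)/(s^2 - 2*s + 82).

Rewrite the denominator: s^2 - 2*s + 82 = (s - 1)^2 + 81.
The form in (s - 1) signals a first-shifting-theorem factor e^(t).
Since L{cos(9t)} = s/(s^2 + 81), the inverse is e^(t)*cos(9*t).

exp(t)*cos(9*t)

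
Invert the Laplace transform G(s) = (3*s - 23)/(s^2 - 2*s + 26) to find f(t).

f(t) = -4*exp(t)*sin(5*t) + 3*exp(t)*cos(5*t)

Complete the square in the denominator: s^2 - 2*s + 26 = (s - 1)^2 + 5^2.
Split the numerator to match: 3*s - 23 = 3·(s - 1) - 4·5.
Invert each term: 3·(s - 1)/((s - 1)^2 + 25) ↔ 3e^(t)cos(5t); -4·5/((s - 1)^2 + 25) ↔ -4e^(t)sin(5t).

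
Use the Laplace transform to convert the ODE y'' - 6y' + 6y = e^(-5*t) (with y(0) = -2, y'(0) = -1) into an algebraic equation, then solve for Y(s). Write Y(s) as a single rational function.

Transform both sides with L{·}.
The derivative rules (L{y''} = s^2 Y - s·y(0) - y'(0) and L{y'} = sY - y(0), with y(0) = -2, y'(0) = -1) turn the left side into (s^2 - 6*s + 6)Y - (-2*s + 11).
The right side is L{e^(-5*t)} = 1/(s + 5).
So (s^2 - 6*s + 6)Y = 1/(s + 5) + (-2*s + 11).
Isolate Y and clear denominators.

Y(s) = (-2*s^2 + s + 56)/(s^3 - s^2 - 24*s + 30)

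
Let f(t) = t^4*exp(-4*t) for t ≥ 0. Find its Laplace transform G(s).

G(s) = 24/(s + 4)^5

L{t^4} = 4!/s^5 = 24/s^5.
By the first shifting theorem, multiplying by e^(-4t) replaces s with s + 4.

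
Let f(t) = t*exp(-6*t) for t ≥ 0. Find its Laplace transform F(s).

F(s) = (s + 6)^(-2)

L{e^(-6t)} = 1/(s + 6).
Then apply L{t·g(t)} = -d/ds[G(s)] with G(s) = 1/(s + 6):
differentiating 1 time and applying the sign gives (s + 6)^(-2).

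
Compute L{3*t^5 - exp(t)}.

Apply the Laplace transform termwise.
(3)·[L{t^5} = 5!/s^6 = 120/s^6]; (-1)·[L{e^(t)} = 1/(s - 1)].

-1/(s - 1) + 360/s^6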